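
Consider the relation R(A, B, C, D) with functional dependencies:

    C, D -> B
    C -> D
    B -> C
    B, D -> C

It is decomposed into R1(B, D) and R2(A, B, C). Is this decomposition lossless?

Yes

Common attributes: R1 ∩ R2 = {B}.
Closure of {B}: B → C applies, adding C; C → D applies, adding D. So (B)⁺ = {B, C, D}.
This closure contains every attribute of R1, so R1 ∩ R2 → R1. The join is lossless.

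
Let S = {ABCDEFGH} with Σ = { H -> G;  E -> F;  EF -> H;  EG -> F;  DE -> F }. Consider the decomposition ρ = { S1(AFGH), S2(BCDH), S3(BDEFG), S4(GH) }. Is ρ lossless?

Chase test. Columns are ABCDEFGH; row i has aⱼ where attribute j ∈ Si, else bᵢⱼ.
Initial tableau (one row per fragment):
  row 1: a1 b12 b13 b14 b15 a6 a7 a8
  row 2: b21 a2 a3 a4 b25 b26 b27 a8
  row 3: b31 a2 b33 a4 a5 a6 a7 b38
  row 4: b41 b42 b43 b44 b45 b46 a7 a8
Rows 1 and 2 agree on H; apply H→G and equate their G entries.
No row becomes fully distinguished — the join is lossy.

No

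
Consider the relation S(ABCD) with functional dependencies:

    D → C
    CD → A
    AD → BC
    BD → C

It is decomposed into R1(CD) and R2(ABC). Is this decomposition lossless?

Common attributes: R1 ∩ R2 = {C}.
No dependency enlarges {C}, so (C)⁺ = {C}.
The closure contains neither all of R1 = {CD} nor all of R2 = {ABC}, so the common attributes are not a superkey of either fragment. The join is lossy.

No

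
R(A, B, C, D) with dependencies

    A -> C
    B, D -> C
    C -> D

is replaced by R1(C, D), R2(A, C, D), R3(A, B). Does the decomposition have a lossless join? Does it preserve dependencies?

Lossless test (chase): Rows 2 and 3 agree on A; apply A→C and equate their C entries. Rows 1 and 3 agree on C; apply C→D and equate their D entries. Row 3 is now all distinguished symbols — the join is lossless.
Dependency preservation: the restricted closure of {B, D} across the fragments never reaches {C}, so B, D → C cannot be enforced without a join — not preserved.

lossless but not dependency-preserving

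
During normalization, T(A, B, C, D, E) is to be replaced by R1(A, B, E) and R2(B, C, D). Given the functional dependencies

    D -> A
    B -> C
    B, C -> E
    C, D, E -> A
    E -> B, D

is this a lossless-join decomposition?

Common attributes: R1 ∩ R2 = {B}.
Closure of {B}: B → C applies, adding C; B, C → E applies, adding E; E → B, D applies, adding D; D → A applies, adding A. So (B)⁺ = {A, B, C, D, E}.
This closure contains every attribute of R1, so R1 ∩ R2 → R1. The join is lossless.

Yes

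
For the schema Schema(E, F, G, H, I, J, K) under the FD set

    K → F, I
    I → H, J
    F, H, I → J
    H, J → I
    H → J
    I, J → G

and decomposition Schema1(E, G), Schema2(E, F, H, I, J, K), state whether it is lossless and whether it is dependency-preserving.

Lossless test: (E)⁺ = {E}, which is a superkey of neither fragment — lossy.
Dependency preservation: the restricted closure of {I, J} across the fragments never reaches {G}, so I, J → G cannot be enforced without a join — not preserved.

lossy and not dependency-preserving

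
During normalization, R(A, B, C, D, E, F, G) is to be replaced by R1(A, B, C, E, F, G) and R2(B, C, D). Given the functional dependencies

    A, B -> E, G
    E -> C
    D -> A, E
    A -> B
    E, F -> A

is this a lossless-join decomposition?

No

Common attributes: R1 ∩ R2 = {B, C}.
No dependency enlarges {B, C}, so (B, C)⁺ = {B, C}.
The closure contains neither all of R1 = {A, B, C, E, F, G} nor all of R2 = {B, C, D}, so the common attributes are not a superkey of either fragment. The join is lossy.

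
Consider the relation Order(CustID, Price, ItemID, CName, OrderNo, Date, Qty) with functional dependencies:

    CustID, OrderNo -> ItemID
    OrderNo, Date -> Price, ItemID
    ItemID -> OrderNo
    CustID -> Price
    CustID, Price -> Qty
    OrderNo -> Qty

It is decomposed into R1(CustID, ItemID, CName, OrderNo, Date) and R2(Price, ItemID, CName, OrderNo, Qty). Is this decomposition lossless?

No

Common attributes: R1 ∩ R2 = {ItemID, CName, OrderNo}.
Closure of {ItemID, CName, OrderNo}: OrderNo → Qty applies, adding Qty. So (ItemID, CName, OrderNo)⁺ = {ItemID, CName, OrderNo, Qty}.
The closure contains neither all of R1 = {CustID, ItemID, CName, OrderNo, Date} nor all of R2 = {Price, ItemID, CName, OrderNo, Qty}, so the common attributes are not a superkey of either fragment. The join is lossy.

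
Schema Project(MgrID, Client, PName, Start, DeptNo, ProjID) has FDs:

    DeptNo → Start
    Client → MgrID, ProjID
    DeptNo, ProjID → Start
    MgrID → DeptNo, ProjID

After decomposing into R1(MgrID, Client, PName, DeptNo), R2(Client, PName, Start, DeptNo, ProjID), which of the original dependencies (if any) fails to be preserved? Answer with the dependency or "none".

MgrID → DeptNo, ProjID

Check MgrID → DeptNo, ProjID: no single fragment contains all of {MgrID, DeptNo, ProjID}, and the restricted closure of {MgrID} across the fragments never reaches {DeptNo, ProjID}.
DeptNo → Start is preserved.
Client → MgrID, ProjID is preserved.
DeptNo, ProjID → Start is preserved.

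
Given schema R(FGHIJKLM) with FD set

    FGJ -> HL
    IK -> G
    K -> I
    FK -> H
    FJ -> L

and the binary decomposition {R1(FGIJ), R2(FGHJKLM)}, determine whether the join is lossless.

Common attributes: R1 ∩ R2 = {FGJ}.
Closure of {FGJ}: FGJ → HL applies, adding HL. So (FGJ)⁺ = {FGHJL}.
The closure contains neither all of R1 = {FGIJ} nor all of R2 = {FGHJKLM}, so the common attributes are not a superkey of either fragment. The join is lossy.

No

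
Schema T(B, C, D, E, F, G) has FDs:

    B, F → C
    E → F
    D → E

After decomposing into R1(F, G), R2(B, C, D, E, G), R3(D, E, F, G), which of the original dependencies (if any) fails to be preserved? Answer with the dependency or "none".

B, F → C

Check B, F → C: no single fragment contains all of {B, C, F}, and the restricted closure of {B, F} across the fragments never reaches {C}.
E → F is preserved.
D → E is preserved.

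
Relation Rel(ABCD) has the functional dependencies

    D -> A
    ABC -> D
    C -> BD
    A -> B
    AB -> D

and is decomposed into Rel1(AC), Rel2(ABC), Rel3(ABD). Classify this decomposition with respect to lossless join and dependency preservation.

Lossless test (chase): Rows 1 and 2 agree on C; apply C→BD and equate their BD entries. Rows 1 and 3 agree on AB; apply AB→D and equate their D entries. Row 1 is now all distinguished symbols — the join is lossless.
Dependency preservation: ABC → D; C → BD are not contained in any single fragment, but the restricted closure of each left-hand side across the fragments still reaches the right-hand side; the remaining FDs each lie inside some fragment. All dependencies are preserved.

lossless and dependency-preserving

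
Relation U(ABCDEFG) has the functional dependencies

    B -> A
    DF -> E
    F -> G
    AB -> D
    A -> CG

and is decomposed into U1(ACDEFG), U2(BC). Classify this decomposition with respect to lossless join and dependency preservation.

Lossless test: (C)⁺ = {C}, which is a superkey of neither fragment — lossy.
Dependency preservation: the restricted closure of {B} across the fragments never reaches {A}, so B → A cannot be enforced without a join — not preserved.

lossy and not dependency-preserving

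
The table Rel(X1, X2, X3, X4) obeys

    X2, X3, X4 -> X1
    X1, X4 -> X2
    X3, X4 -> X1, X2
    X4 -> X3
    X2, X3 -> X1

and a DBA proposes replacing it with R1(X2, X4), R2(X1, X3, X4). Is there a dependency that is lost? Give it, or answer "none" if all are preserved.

X2, X3 -> X1

Check X2, X3 → X1: no single fragment contains all of {X1, X2, X3}, and the restricted closure of {X2, X3} across the fragments never reaches {X1}.
X2, X3, X4 → X1 is preserved.
X1, X4 → X2 is preserved.
X3, X4 → X1, X2 is preserved.
X4 → X3 is preserved.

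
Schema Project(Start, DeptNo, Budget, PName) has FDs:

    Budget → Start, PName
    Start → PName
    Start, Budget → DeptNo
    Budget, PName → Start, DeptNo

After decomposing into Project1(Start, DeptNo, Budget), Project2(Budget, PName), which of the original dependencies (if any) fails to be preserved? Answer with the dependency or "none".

Check Start → PName: no single fragment contains all of {Start, PName}, and the restricted closure of {Start} across the fragments never reaches {PName}.
Budget → Start, PName is preserved.
Start, Budget → DeptNo is preserved.
Budget, PName → Start, DeptNo is preserved.

Start → PName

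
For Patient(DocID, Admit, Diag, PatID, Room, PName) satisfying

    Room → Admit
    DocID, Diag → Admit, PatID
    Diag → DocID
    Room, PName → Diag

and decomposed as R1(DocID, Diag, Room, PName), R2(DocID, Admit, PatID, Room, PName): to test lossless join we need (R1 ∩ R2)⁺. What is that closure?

R1 ∩ R2 = {DocID, Room, PName}.
Room → Admit applies, adding Admit
Room, PName → Diag applies, adding Diag
DocID, Diag → Admit, PatID applies, adding PatID
Closure: {DocID, Admit, Diag, PatID, Room, PName}.

DocID, Admit, Diag, PatID, Room, PName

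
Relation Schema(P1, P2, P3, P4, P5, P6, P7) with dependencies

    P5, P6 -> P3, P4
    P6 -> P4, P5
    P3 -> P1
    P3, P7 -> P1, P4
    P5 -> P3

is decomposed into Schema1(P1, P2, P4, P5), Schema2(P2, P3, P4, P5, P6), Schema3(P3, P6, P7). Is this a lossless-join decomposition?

Chase test. Columns are P1, P2, P3, P4, P5, P6, P7; row i has aⱼ where attribute j ∈ Schemai, else bᵢⱼ.
Initial tableau (one row per fragment):
  row 1: a1 a2 b13 a4 a5 b16 b17
  row 2: b21 a2 a3 a4 a5 a6 b27
  row 3: b31 b32 a3 b34 b35 a6 a7
Rows 2 and 3 agree on P6; apply P6→P4, P5 and equate their P4, P5 entries.
Rows 2 and 3 agree on P3; apply P3→P1 and equate their P1 entries.
Rows 1 and 2 agree on P5; apply P5→P3 and equate their P3 entries.
Rows 1 and 2 agree on P3; apply P3→P1 and equate their P1 entries.
No row becomes fully distinguished — the join is lossy.

No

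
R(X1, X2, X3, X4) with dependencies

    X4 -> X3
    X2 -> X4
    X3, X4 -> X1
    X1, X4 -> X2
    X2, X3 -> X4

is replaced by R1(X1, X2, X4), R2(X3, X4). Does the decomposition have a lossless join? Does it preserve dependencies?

Lossless test: (X4)⁺ = {X1, X2, X3, X4}, which contains all of one fragment — lossless.
Dependency preservation: X3, X4 → X1; X2, X3 → X4 are not contained in any single fragment, but the restricted closure of each left-hand side across the fragments still reaches the right-hand side; the remaining FDs each lie inside some fragment. All dependencies are preserved.

lossless and dependency-preserving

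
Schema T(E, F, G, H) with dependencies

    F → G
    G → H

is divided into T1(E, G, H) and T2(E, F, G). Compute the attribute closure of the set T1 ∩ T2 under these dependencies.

T1 ∩ T2 = {E, G}.
G → H applies, adding H
Closure: {E, G, H}.

E, G, H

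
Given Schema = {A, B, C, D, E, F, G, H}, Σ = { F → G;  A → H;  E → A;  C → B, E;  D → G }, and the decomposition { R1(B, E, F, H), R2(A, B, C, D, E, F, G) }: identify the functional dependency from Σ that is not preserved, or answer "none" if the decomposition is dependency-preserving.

A → H

Check A → H: no single fragment contains all of {A, H}, and the restricted closure of {A} across the fragments never reaches {H}.
F → G is preserved.
E → A is preserved.
C → B, E is preserved.
D → G is preserved.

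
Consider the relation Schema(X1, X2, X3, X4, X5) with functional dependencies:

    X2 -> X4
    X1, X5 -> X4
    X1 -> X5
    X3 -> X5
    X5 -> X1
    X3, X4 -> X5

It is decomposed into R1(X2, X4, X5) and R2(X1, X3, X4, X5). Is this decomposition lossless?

Common attributes: R1 ∩ R2 = {X4, X5}.
Closure of {X4, X5}: X5 → X1 applies, adding X1. So (X4, X5)⁺ = {X1, X4, X5}.
The closure contains neither all of R1 = {X2, X4, X5} nor all of R2 = {X1, X3, X4, X5}, so the common attributes are not a superkey of either fragment. The join is lossy.

No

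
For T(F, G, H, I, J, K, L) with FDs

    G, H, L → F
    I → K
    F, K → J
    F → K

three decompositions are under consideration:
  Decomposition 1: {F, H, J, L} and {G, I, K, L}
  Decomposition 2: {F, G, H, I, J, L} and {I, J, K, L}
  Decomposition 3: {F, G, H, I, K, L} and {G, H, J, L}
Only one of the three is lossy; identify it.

Decomposition 1

Decomposition 1: common = {L}, closure = {L} → lossy.
Decomposition 2: common = {I, J, L}, closure = {I, J, K, L} → lossless.
Decomposition 3: common = {G, H, L}, closure = {F, G, H, J, K, L} → lossless.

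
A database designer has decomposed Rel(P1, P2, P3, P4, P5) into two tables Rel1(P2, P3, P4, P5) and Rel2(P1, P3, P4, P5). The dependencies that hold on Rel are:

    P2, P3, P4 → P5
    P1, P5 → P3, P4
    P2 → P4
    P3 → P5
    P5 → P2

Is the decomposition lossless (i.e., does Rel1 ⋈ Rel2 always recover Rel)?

Common attributes: Rel1 ∩ Rel2 = {P3, P4, P5}.
Closure of {P3, P4, P5}: P5 → P2 applies, adding P2. So (P3, P4, P5)⁺ = {P2, P3, P4, P5}.
This closure contains every attribute of Rel1, so Rel1 ∩ Rel2 → Rel1. The join is lossless.

Yes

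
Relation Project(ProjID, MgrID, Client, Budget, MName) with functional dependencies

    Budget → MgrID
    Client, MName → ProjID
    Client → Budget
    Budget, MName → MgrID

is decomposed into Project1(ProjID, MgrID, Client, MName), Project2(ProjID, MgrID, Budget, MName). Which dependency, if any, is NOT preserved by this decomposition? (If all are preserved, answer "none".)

Check Client → Budget: no single fragment contains all of {Client, Budget}, and the restricted closure of {Client} across the fragments never reaches {Budget}.
Budget → MgrID is preserved.
Client, MName → ProjID is preserved.
Budget, MName → MgrID is preserved.

Client → Budget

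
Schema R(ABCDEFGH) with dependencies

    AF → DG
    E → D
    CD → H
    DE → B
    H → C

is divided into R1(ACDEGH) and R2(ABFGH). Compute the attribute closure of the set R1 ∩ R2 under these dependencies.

ACGH

R1 ∩ R2 = {AGH}.
H → C applies, adding C
Closure: {ACGH}.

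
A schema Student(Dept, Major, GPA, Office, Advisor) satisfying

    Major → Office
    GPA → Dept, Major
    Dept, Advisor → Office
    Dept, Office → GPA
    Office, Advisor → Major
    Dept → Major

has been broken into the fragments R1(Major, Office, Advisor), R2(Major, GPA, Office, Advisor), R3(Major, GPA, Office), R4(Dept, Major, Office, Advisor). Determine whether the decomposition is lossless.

No

Chase test. Columns are Dept, Major, GPA, Office, Advisor; row i has aⱼ where attribute j ∈ Ri, else bᵢⱼ.
Initial tableau (one row per fragment):
  row 1: b11 a2 b13 a4 a5
  row 2: b21 a2 a3 a4 a5
  row 3: b31 a2 a3 a4 b35
  row 4: a1 a2 b43 a4 a5
Rows 2 and 3 agree on GPA; apply GPA→Dept, Major and equate their Dept, Major entries.
No row becomes fully distinguished — the join is lossy.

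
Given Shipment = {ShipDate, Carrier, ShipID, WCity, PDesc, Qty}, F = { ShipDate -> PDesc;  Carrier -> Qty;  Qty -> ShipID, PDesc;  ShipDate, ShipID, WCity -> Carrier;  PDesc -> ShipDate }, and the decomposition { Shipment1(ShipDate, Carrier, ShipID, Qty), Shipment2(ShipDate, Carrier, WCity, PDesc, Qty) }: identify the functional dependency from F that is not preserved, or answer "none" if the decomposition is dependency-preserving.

ShipDate, ShipID, WCity -> Carrier

Check ShipDate, ShipID, WCity → Carrier: no single fragment contains all of {ShipDate, Carrier, ShipID, WCity}, and the restricted closure of {ShipDate, ShipID, WCity} across the fragments never reaches {Carrier}.
ShipDate → PDesc is preserved.
Carrier → Qty is preserved.
Qty → ShipID, PDesc is preserved.
PDesc → ShipDate is preserved.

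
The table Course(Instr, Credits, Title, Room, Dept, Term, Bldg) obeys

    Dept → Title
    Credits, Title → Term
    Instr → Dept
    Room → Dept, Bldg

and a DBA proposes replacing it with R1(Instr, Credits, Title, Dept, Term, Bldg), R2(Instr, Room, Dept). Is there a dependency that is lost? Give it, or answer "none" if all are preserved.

Room → Dept, Bldg

Check Room → Dept, Bldg: no single fragment contains all of {Room, Dept, Bldg}, and the restricted closure of {Room} across the fragments never reaches {Dept, Bldg}.
Dept → Title is preserved.
Credits, Title → Term is preserved.
Instr → Dept is preserved.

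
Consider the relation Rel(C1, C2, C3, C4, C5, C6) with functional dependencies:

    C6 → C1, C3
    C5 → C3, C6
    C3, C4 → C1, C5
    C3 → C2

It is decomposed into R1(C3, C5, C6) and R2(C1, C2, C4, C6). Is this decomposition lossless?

Common attributes: R1 ∩ R2 = {C6}.
Closure of {C6}: C6 → C1, C3 applies, adding C1, C3; C3 → C2 applies, adding C2. So (C6)⁺ = {C1, C2, C3, C6}.
The closure contains neither all of R1 = {C3, C5, C6} nor all of R2 = {C1, C2, C4, C6}, so the common attributes are not a superkey of either fragment. The join is lossy.

No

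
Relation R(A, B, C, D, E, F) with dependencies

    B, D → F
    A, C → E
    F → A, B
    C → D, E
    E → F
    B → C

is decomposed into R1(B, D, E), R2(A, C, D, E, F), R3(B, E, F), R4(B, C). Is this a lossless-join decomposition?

Chase test. Columns are A, B, C, D, E, F; row i has aⱼ where attribute j ∈ Ri, else bᵢⱼ.
Initial tableau (one row per fragment):
  row 1: b11 a2 b13 a4 a5 b16
  row 2: a1 b22 a3 a4 a5 a6
  row 3: b31 a2 b33 b34 a5 a6
  row 4: b41 a2 a3 b44 b45 b46
Rows 2 and 3 agree on F; apply F→A, B and equate their A, B entries.
Rows 2 and 4 agree on C; apply C→D, E and equate their D, E entries.
Rows 1 and 2 agree on E; apply E→F and equate their F entries.
Rows 1 and 4 agree on E; apply E→F and equate their F entries.
Rows 1 and 2 agree on B; apply B→C and equate their C entries.
Rows 1 and 3 agree on B; apply B→C and equate their C entries.
Rows 1 and 2 agree on F; apply F→A, B and equate their A, B entries.
Rows 1 and 4 agree on F; apply F→A, B and equate their A, B entries.
Rows 1 and 3 agree on C; apply C→D, E and equate their D, E entries.
Row 1 is now all distinguished symbols — the join is lossless.

Yes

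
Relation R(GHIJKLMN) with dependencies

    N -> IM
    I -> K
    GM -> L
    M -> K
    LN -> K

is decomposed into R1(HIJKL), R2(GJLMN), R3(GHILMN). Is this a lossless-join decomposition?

Chase test. Columns are GHIJKLMN; row i has aⱼ where attribute j ∈ Ri, else bᵢⱼ.
Initial tableau (one row per fragment):
  row 1: b11 a2 a3 a4 a5 a6 b17 b18
  row 2: a1 b22 b23 a4 b25 a6 a7 a8
  row 3: a1 a2 a3 b34 b35 a6 a7 a8
Rows 2 and 3 agree on N; apply N→IM and equate their IM entries.
Rows 1 and 2 agree on I; apply I→K and equate their K entries.
Rows 1 and 3 agree on I; apply I→K and equate their K entries.
No row becomes fully distinguished — the join is lossy.

No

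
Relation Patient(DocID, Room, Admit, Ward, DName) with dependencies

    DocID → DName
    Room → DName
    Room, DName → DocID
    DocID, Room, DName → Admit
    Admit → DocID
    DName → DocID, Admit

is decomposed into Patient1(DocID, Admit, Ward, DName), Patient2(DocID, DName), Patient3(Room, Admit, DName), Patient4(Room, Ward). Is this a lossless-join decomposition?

Chase test. Columns are DocID, Room, Admit, Ward, DName; row i has aⱼ where attribute j ∈ Patienti, else bᵢⱼ.
Initial tableau (one row per fragment):
  row 1: a1 b12 a3 a4 a5
  row 2: a1 b22 b23 b24 a5
  row 3: b31 a2 a3 b34 a5
  row 4: b41 a2 b43 a4 b45
Rows 3 and 4 agree on Room; apply Room→DName and equate their DName entries.
Rows 3 and 4 agree on Room, DName; apply Room, DName→DocID and equate their DocID entries.
Rows 3 and 4 agree on DocID, Room, DName; apply DocID, Room, DName→Admit and equate their Admit entries.
Rows 1 and 3 agree on Admit; apply Admit→DocID and equate their DocID entries.
Rows 1 and 2 agree on DName; apply DName→DocID, Admit and equate their DocID, Admit entries.
Row 4 is now all distinguished symbols — the join is lossless.

Yes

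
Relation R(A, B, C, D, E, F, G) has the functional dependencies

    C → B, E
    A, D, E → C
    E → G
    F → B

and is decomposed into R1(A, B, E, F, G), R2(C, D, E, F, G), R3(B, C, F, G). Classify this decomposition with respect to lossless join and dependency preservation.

Lossless test (chase): Rows 2 and 3 agree on C; apply C→B, E and equate their B, E entries. No row becomes fully distinguished — the join is lossy.
Dependency preservation: the restricted closure of {A, D, E} across the fragments never reaches {C}, so A, D, E → C cannot be enforced without a join — not preserved.

lossy and not dependency-preserving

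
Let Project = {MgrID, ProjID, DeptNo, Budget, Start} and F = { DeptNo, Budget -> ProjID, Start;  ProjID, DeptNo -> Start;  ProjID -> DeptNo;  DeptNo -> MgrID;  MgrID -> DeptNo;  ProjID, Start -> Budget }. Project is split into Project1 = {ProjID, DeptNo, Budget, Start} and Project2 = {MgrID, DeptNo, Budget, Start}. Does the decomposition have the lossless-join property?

Yes

Common attributes: Project1 ∩ Project2 = {DeptNo, Budget, Start}.
Closure of {DeptNo, Budget, Start}: DeptNo, Budget → ProjID, Start applies, adding ProjID; DeptNo → MgrID applies, adding MgrID. So (DeptNo, Budget, Start)⁺ = {MgrID, ProjID, DeptNo, Budget, Start}.
This closure contains every attribute of Project1, so Project1 ∩ Project2 → Project1. The join is lossless.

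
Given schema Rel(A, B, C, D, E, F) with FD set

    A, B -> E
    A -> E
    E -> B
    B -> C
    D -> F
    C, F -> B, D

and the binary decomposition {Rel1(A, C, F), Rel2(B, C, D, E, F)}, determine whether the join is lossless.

No

Common attributes: Rel1 ∩ Rel2 = {C, F}.
Closure of {C, F}: C, F → B, D applies, adding B, D. So (C, F)⁺ = {B, C, D, F}.
The closure contains neither all of Rel1 = {A, C, F} nor all of Rel2 = {B, C, D, E, F}, so the common attributes are not a superkey of either fragment. The join is lossy.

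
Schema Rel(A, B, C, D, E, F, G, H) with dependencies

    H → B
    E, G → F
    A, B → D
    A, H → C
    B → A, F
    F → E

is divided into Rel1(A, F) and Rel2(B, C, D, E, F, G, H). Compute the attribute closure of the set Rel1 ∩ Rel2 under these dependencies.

E, F

Rel1 ∩ Rel2 = {F}.
F → E applies, adding E
Closure: {E, F}.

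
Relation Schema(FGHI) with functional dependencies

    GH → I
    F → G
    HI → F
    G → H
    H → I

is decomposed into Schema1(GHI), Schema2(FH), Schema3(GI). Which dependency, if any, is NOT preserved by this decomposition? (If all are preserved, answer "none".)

GH → I lies within Schema1.
F → G: restricted closure across fragments reaches G.
HI → F: restricted closure across fragments reaches F.
G → H lies within Schema1.
H → I lies within Schema1.
Every dependency is enforceable on the fragments, so the decomposition is dependency-preserving.

none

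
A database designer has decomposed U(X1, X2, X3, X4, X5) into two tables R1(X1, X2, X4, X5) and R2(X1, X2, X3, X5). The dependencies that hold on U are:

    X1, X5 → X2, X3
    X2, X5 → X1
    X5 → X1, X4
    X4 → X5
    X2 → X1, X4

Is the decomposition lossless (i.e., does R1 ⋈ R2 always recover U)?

Common attributes: R1 ∩ R2 = {X1, X2, X5}.
Closure of {X1, X2, X5}: X1, X5 → X2, X3 applies, adding X3; X5 → X1, X4 applies, adding X4. So (X1, X2, X5)⁺ = {X1, X2, X3, X4, X5}.
This closure contains every attribute of R1, so R1 ∩ R2 → R1. The join is lossless.

Yes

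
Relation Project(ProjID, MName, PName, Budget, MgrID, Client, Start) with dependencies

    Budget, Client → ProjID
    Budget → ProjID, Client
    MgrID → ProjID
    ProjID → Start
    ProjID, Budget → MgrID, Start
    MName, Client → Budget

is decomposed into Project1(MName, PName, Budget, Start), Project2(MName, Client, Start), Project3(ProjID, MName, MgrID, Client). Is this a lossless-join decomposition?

No

Chase test. Columns are ProjID, MName, PName, Budget, MgrID, Client, Start; row i has aⱼ where attribute j ∈ Projecti, else bᵢⱼ.
Initial tableau (one row per fragment):
  row 1: b11 a2 a3 a4 b15 b16 a7
  row 2: b21 a2 b23 b24 b25 a6 a7
  row 3: a1 a2 b33 b34 a5 a6 b37
Rows 2 and 3 agree on MName, Client; apply MName, Client→Budget and equate their Budget entries.
Rows 2 and 3 agree on Budget, Client; apply Budget, Client→ProjID and equate their ProjID entries.
Rows 2 and 3 agree on ProjID; apply ProjID→Start and equate their Start entries.
Rows 2 and 3 agree on ProjID, Budget; apply ProjID, Budget→MgrID, Start and equate their MgrID, Start entries.
No row becomes fully distinguished — the join is lossy.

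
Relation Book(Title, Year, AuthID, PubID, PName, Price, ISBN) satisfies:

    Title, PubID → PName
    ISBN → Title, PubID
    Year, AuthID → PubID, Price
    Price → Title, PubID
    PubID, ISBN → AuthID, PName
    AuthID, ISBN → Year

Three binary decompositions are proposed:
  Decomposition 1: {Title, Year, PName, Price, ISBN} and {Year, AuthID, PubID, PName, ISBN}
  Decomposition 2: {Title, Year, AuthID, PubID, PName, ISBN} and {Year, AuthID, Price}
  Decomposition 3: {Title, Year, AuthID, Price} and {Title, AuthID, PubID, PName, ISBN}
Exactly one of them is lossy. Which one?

Decomposition 3

Decomposition 1: common = {Year, PName, ISBN}, closure = {Title, Year, AuthID, PubID, PName, Price, ISBN} → lossless.
Decomposition 2: common = {Year, AuthID}, closure = {Title, Year, AuthID, PubID, PName, Price} → lossless.
Decomposition 3: common = {Title, AuthID}, closure = {Title, AuthID} → lossy.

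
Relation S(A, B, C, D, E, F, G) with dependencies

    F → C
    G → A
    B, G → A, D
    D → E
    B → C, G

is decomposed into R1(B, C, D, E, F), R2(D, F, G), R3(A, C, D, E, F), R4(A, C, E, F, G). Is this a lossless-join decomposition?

No

Chase test. Columns are A, B, C, D, E, F, G; row i has aⱼ where attribute j ∈ Ri, else bᵢⱼ.
Initial tableau (one row per fragment):
  row 1: b11 a2 a3 a4 a5 a6 b17
  row 2: b21 b22 b23 a4 b25 a6 a7
  row 3: a1 b32 a3 a4 a5 a6 b37
  row 4: a1 b42 a3 b44 a5 a6 a7
Rows 1 and 2 agree on F; apply F→C and equate their C entries.
Rows 2 and 4 agree on G; apply G→A and equate their A entries.
Rows 1 and 2 agree on D; apply D→E and equate their E entries.
No row becomes fully distinguished — the join is lossy.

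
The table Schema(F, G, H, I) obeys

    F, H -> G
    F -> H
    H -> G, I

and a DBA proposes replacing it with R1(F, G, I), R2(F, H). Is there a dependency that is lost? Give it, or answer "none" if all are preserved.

H -> G, I

Check H → G, I: no single fragment contains all of {G, H, I}, and the restricted closure of {H} across the fragments never reaches {G, I}.
F, H → G is preserved.
F → H is preserved.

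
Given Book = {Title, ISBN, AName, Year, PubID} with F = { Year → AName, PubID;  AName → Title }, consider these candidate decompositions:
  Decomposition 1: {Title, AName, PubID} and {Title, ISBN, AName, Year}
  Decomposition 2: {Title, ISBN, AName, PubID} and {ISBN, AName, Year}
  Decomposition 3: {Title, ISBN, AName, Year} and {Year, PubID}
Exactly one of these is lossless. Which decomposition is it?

Decomposition 3

Decomposition 1: common = {Title, AName}, closure = {Title, AName} → lossy.
Decomposition 2: common = {ISBN, AName}, closure = {Title, ISBN, AName} → lossy.
Decomposition 3: common = {Year}, closure = {Title, AName, Year, PubID} → lossless.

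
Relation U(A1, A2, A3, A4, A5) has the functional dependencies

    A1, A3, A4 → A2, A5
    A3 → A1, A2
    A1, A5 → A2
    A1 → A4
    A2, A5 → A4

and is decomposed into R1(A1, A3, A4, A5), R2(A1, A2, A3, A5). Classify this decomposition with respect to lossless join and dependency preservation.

lossless but not dependency-preserving

Lossless test: (A1, A3, A5)⁺ = {A1, A2, A3, A4, A5}, which contains all of one fragment — lossless.
Dependency preservation: the restricted closure of {A2, A5} across the fragments never reaches {A4}, so A2, A5 → A4 cannot be enforced without a join — not preserved.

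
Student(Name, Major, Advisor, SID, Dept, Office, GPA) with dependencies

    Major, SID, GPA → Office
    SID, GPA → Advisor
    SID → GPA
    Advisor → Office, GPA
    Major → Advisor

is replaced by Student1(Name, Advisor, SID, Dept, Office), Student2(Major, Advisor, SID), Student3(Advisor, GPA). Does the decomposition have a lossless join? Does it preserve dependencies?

Lossless test (chase): Rows 1 and 2 agree on SID; apply SID→GPA and equate their GPA entries. Rows 1 and 2 agree on Advisor; apply Advisor→Office, GPA and equate their Office, GPA entries. Rows 1 and 3 agree on Advisor; apply Advisor→Office, GPA and equate their Office, GPA entries. No row becomes fully distinguished — the join is lossy.
Dependency preservation: Major, SID, GPA → Office; SID, GPA → Advisor; SID → GPA; Advisor → Office, GPA are not contained in any single fragment, but the restricted closure of each left-hand side across the fragments still reaches the right-hand side; the remaining FDs each lie inside some fragment. All dependencies are preserved.

lossy but dependency-preserving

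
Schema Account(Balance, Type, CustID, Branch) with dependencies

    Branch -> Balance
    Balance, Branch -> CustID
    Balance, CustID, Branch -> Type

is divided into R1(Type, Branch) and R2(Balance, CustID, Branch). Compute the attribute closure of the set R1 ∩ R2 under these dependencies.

Balance, Type, CustID, Branch

R1 ∩ R2 = {Branch}.
Branch → Balance applies, adding Balance
Balance, Branch → CustID applies, adding CustID
Balance, CustID, Branch → Type applies, adding Type
Closure: {Balance, Type, CustID, Branch}.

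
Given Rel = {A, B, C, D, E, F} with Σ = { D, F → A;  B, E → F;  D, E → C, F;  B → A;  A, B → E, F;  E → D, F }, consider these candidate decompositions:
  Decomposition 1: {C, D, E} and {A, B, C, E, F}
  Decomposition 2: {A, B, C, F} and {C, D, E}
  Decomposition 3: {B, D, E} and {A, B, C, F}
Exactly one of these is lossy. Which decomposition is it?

Decomposition 2

Decomposition 1: common = {C, E}, closure = {A, C, D, E, F} → lossless.
Decomposition 2: common = {C}, closure = {C} → lossy.
Decomposition 3: common = {B}, closure = {A, B, C, D, E, F} → lossless.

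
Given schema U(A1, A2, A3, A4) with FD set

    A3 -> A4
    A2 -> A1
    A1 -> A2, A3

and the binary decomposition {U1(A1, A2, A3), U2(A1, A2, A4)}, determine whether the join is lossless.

Yes

Common attributes: U1 ∩ U2 = {A1, A2}.
Closure of {A1, A2}: A1 → A2, A3 applies, adding A3; A3 → A4 applies, adding A4. So (A1, A2)⁺ = {A1, A2, A3, A4}.
This closure contains every attribute of U1, so U1 ∩ U2 → U1. The join is lossless.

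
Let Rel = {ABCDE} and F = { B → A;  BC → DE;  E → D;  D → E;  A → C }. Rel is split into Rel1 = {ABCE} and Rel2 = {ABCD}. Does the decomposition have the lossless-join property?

Common attributes: Rel1 ∩ Rel2 = {ABC}.
Closure of {ABC}: BC → DE applies, adding DE. So (ABC)⁺ = {ABCDE}.
This closure contains every attribute of Rel1, so Rel1 ∩ Rel2 → Rel1. The join is lossless.

Yes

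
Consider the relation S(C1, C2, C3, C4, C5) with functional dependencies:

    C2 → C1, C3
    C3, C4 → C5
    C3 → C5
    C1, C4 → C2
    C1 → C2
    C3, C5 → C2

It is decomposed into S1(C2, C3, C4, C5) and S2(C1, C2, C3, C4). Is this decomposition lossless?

Common attributes: S1 ∩ S2 = {C2, C3, C4}.
Closure of {C2, C3, C4}: C2 → C1, C3 applies, adding C1; C3, C4 → C5 applies, adding C5. So (C2, C3, C4)⁺ = {C1, C2, C3, C4, C5}.
This closure contains every attribute of S1, so S1 ∩ S2 → S1. The join is lossless.

Yes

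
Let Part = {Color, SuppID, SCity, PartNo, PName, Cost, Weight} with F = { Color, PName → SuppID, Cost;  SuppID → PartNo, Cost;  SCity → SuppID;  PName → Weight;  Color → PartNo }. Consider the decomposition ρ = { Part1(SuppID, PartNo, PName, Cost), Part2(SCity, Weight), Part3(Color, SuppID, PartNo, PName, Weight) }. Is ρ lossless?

No

Chase test. Columns are Color, SuppID, SCity, PartNo, PName, Cost, Weight; row i has aⱼ where attribute j ∈ Parti, else bᵢⱼ.
Initial tableau (one row per fragment):
  row 1: b11 a2 b13 a4 a5 a6 b17
  row 2: b21 b22 a3 b24 b25 b26 a7
  row 3: a1 a2 b33 a4 a5 b36 a7
Rows 1 and 3 agree on SuppID; apply SuppID→PartNo, Cost and equate their PartNo, Cost entries.
Rows 1 and 3 agree on PName; apply PName→Weight and equate their Weight entries.
No row becomes fully distinguished — the join is lossy.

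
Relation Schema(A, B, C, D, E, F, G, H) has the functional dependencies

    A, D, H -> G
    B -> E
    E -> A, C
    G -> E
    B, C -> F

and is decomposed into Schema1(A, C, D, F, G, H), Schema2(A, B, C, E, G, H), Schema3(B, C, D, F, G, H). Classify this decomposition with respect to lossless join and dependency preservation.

Lossless test (chase): Rows 2 and 3 agree on B; apply B→E and equate their E entries. Rows 2 and 3 agree on E; apply E→A, C and equate their A, C entries. Rows 1 and 2 agree on G; apply G→E and equate their E entries. Rows 2 and 3 agree on B, C; apply B, C→F and equate their F entries. Row 3 is now all distinguished symbols — the join is lossless.
Dependency preservation: every FD's attributes lie within a single fragment, so each can be enforced locally — preserved.

lossless and dependency-preserving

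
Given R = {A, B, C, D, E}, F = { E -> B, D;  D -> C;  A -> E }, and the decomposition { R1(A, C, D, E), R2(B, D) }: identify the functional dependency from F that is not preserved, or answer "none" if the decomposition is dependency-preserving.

Check E → B, D: no single fragment contains all of {B, D, E}, and the restricted closure of {E} across the fragments never reaches {B, D}.
D → C is preserved.
A → E is preserved.

E -> B, D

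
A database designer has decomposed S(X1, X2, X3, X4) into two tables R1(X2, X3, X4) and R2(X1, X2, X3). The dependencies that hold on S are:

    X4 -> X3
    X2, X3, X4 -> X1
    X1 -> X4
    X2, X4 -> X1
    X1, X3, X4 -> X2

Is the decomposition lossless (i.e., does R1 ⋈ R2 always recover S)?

No

Common attributes: R1 ∩ R2 = {X2, X3}.
No dependency enlarges {X2, X3}, so (X2, X3)⁺ = {X2, X3}.
The closure contains neither all of R1 = {X2, X3, X4} nor all of R2 = {X1, X2, X3}, so the common attributes are not a superkey of either fragment. The join is lossy.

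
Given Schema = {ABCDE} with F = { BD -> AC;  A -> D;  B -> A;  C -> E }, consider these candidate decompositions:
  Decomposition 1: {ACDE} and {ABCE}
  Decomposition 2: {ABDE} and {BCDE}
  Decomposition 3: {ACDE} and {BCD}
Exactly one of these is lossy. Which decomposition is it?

Decomposition 3

Decomposition 1: common = {ACE}, closure = {ACDE} → lossless.
Decomposition 2: common = {BDE}, closure = {ABCDE} → lossless.
Decomposition 3: common = {CD}, closure = {CDE} → lossy.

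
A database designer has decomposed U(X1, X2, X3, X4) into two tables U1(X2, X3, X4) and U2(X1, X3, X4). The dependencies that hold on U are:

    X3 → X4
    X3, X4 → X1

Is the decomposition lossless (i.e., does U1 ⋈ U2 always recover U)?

Common attributes: U1 ∩ U2 = {X3, X4}.
Closure of {X3, X4}: X3, X4 → X1 applies, adding X1. So (X3, X4)⁺ = {X1, X3, X4}.
This closure contains every attribute of U2, so U1 ∩ U2 → U2. The join is lossless.

Yes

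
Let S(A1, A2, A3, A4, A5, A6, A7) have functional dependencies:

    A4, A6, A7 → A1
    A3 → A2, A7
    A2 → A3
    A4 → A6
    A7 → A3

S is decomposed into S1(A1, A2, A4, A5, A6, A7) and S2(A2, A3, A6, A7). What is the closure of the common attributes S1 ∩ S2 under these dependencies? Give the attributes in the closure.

A2, A3, A6, A7

S1 ∩ S2 = {A2, A6, A7}.
A2 → A3 applies, adding A3
Closure: {A2, A3, A6, A7}.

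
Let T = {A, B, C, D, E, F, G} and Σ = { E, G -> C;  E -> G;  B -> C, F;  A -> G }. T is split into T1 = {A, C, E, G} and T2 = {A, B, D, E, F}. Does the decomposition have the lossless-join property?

Common attributes: T1 ∩ T2 = {A, E}.
Closure of {A, E}: E → G applies, adding G; E, G → C applies, adding C. So (A, E)⁺ = {A, C, E, G}.
This closure contains every attribute of T1, so T1 ∩ T2 → T1. The join is lossless.

Yes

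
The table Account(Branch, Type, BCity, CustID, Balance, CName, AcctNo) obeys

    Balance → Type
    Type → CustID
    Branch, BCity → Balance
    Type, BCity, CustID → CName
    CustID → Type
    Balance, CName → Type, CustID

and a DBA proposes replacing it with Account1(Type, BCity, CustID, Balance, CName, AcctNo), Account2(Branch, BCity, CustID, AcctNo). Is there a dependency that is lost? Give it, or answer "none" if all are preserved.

Branch, BCity → Balance

Check Branch, BCity → Balance: no single fragment contains all of {Branch, BCity, Balance}, and the restricted closure of {Branch, BCity} across the fragments never reaches {Balance}.
Balance → Type is preserved.
Type → CustID is preserved.
Type, BCity, CustID → CName is preserved.
CustID → Type is preserved.
Balance, CName → Type, CustID is preserved.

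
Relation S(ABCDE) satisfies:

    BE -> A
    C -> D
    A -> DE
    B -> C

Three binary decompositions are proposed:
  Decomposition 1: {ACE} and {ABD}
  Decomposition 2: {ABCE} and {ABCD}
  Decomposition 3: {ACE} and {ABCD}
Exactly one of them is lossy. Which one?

Decomposition 1: common = {A}, closure = {ADE} → lossy.
Decomposition 2: common = {ABC}, closure = {ABCDE} → lossless.
Decomposition 3: common = {AC}, closure = {ACDE} → lossless.

Decomposition 1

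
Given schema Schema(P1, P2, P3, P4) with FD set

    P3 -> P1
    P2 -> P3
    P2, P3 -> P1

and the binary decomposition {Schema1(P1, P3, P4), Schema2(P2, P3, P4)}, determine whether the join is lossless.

Yes

Common attributes: Schema1 ∩ Schema2 = {P3, P4}.
Closure of {P3, P4}: P3 → P1 applies, adding P1. So (P3, P4)⁺ = {P1, P3, P4}.
This closure contains every attribute of Schema1, so Schema1 ∩ Schema2 → Schema1. The join is lossless.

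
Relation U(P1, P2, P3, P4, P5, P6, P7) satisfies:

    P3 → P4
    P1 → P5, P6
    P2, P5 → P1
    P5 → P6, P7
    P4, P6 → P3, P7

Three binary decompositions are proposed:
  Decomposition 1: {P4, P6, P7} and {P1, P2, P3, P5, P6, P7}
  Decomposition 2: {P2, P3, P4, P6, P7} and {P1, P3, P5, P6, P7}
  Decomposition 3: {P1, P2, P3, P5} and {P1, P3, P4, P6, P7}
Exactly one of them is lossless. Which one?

Decomposition 3

Decomposition 1: common = {P6, P7}, closure = {P6, P7} → lossy.
Decomposition 2: common = {P3, P6, P7}, closure = {P3, P4, P6, P7} → lossy.
Decomposition 3: common = {P1, P3}, closure = {P1, P3, P4, P5, P6, P7} → lossless.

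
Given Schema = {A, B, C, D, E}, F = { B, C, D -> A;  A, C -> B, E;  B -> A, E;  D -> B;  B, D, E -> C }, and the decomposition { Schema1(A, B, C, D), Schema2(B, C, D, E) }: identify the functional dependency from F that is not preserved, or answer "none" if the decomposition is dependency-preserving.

none

B, C, D → A lies within Schema1.
A, C → B, E: restricted closure across fragments reaches B, E.
B → A, E: restricted closure across fragments reaches A, E.
D → B lies within Schema1.
B, D, E → C lies within Schema2.
Every dependency is enforceable on the fragments, so the decomposition is dependency-preserving.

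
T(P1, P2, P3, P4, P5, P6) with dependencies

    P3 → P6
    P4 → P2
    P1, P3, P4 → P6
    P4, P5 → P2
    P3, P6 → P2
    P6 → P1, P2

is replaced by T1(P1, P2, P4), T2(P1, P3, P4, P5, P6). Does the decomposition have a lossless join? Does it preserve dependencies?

lossless but not dependency-preserving

Lossless test: (P1, P4)⁺ = {P1, P2, P4}, which contains all of one fragment — lossless.
Dependency preservation: the restricted closure of {P3, P6} across the fragments never reaches {P2}, so P3, P6 → P2 cannot be enforced without a join — not preserved.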